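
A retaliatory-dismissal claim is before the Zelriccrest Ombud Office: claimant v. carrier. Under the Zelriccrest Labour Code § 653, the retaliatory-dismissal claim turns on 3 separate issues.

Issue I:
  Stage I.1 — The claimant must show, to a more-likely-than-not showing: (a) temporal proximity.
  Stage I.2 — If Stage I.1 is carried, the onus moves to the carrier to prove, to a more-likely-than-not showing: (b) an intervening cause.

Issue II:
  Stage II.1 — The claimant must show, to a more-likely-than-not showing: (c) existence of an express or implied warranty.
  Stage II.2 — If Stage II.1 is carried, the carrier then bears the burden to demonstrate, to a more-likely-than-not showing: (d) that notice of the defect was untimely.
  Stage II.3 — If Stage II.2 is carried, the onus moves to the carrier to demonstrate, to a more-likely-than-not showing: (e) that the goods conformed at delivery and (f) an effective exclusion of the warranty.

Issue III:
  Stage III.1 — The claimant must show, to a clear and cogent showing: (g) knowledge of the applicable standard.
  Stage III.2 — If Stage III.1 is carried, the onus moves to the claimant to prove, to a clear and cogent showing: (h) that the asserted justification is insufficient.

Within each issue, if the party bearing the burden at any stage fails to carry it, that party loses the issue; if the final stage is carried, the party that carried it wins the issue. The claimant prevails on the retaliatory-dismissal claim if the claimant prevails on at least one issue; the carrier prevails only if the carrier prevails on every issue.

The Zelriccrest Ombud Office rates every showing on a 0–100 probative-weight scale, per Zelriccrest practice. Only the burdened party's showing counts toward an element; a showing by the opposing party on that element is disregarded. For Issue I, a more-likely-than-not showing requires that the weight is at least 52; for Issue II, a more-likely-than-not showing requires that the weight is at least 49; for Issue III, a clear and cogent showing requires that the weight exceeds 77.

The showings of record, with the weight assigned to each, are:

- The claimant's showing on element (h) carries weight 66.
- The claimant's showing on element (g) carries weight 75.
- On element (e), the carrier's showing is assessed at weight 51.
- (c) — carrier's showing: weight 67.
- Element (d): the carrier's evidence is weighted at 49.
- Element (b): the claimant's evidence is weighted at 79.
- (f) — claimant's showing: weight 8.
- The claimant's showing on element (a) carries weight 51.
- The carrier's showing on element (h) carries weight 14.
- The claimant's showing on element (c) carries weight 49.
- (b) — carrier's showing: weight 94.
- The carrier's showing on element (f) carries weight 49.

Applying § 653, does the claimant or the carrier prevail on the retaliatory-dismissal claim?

— Issue I —
Stage I.1 — burden on claimant; standard: a more-likely-than-not showing (weight is at least 52).
    (a): 51 < 52 [not met]
  Not every element is met, so the claimant fails to carry Stage I.1.
So the carrier prevails on this issue.
— Issue II —
Stage II.1 — burden on claimant; standard: a more-likely-than-not showing (weight is at least 49).
    (c): 49 (carrier's 67 disregarded) ≥ 49 [met]
  Stage II.1 carried; the burden shifts to the carrier.
Stage II.2 — burden on carrier; standard: a more-likely-than-not showing (weight is at least 49).
    (d): 49 ≥ 49 [met]
  All elements met. The carrier retains the burden for Stage II.3.
Stage II.3 — burden on carrier; standard: a more-likely-than-not showing (weight is at least 49).
    (e): 51 ≥ 49 [met]
    (f): 49 (claimant's 8 disregarded) ≥ 49 [met]
  All elements met at the final stage.
Every stage carried; the carrier prevails on this issue.
— Issue III —
At Stage III.1 the claimant must meet a clear and cogent showing (weight exceeds 77): on (g) the weight is 75, which does not exceed 77, so (g) does not meet the standard.
  Not every element is met, so the claimant fails to carry Stage III.1.
The analysis ends at Stage III.1; the carrier prevails on this issue.
Per-issue: Issue I → carrier; Issue II → carrier; Issue III → carrier. The claimant must prevail on at least one issue; overall, the carrier prevails.

carrier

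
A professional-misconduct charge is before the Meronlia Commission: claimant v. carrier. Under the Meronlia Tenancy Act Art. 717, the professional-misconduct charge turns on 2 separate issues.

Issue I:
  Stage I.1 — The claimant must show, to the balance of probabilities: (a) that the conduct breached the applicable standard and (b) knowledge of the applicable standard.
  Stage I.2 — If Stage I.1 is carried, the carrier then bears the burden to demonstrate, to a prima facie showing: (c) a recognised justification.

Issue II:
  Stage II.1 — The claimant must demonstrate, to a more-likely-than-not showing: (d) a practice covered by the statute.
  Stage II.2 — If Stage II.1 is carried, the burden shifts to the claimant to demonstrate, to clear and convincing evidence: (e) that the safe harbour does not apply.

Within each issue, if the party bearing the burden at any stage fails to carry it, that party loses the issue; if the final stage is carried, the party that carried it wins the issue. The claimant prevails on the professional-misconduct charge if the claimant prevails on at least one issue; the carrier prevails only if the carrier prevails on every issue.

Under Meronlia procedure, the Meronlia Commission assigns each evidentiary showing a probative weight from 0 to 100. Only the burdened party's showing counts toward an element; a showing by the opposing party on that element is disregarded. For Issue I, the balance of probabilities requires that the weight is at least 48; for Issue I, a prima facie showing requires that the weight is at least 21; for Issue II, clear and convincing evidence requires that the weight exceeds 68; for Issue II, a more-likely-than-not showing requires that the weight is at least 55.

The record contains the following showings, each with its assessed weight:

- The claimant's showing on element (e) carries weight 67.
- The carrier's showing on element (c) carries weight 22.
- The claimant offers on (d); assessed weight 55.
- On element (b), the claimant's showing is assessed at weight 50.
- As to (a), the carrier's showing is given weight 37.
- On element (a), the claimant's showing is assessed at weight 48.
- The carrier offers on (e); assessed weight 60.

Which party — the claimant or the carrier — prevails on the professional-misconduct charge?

carrier

— Issue I —
At Stage I.1 the claimant must meet the balance of probabilities (weight is at least 48): on (a) the weight is 48 (the carrier's 37 is given no effect), which does reach 48, so (a) meets the standard; on (b) the weight is 50, which does reach 48, so (b) meets the standard.
  Stage I.1 carried; the burden shifts to the carrier.
At Stage I.2 the carrier must meet a prima facie showing (weight is at least 21): on (c) the weight is 22, ≥ 21, so (c) meets the standard.
  All elements met at the final stage.
With every stage satisfied, the carrier prevails on this issue.
— Issue II —
Stage II.1 — burden on claimant; standard: a more-likely-than-not showing (weight is at least 55).
    (d): 55 ≥ 55 [met]
  Stage II.1 carried; the burden remains with the claimant.
Stage II.2 — burden on claimant; standard: clear and convincing evidence (weight exceeds 68).
    (e): 67 (carrier's 60 disregarded) ≤ 68 [not met]
  The claimant does not carry Stage II.2.
So the carrier prevails on this issue.
Per-issue: Issue I → carrier; Issue II → carrier. The claimant must prevail on at least one issue; overall, the carrier prevails.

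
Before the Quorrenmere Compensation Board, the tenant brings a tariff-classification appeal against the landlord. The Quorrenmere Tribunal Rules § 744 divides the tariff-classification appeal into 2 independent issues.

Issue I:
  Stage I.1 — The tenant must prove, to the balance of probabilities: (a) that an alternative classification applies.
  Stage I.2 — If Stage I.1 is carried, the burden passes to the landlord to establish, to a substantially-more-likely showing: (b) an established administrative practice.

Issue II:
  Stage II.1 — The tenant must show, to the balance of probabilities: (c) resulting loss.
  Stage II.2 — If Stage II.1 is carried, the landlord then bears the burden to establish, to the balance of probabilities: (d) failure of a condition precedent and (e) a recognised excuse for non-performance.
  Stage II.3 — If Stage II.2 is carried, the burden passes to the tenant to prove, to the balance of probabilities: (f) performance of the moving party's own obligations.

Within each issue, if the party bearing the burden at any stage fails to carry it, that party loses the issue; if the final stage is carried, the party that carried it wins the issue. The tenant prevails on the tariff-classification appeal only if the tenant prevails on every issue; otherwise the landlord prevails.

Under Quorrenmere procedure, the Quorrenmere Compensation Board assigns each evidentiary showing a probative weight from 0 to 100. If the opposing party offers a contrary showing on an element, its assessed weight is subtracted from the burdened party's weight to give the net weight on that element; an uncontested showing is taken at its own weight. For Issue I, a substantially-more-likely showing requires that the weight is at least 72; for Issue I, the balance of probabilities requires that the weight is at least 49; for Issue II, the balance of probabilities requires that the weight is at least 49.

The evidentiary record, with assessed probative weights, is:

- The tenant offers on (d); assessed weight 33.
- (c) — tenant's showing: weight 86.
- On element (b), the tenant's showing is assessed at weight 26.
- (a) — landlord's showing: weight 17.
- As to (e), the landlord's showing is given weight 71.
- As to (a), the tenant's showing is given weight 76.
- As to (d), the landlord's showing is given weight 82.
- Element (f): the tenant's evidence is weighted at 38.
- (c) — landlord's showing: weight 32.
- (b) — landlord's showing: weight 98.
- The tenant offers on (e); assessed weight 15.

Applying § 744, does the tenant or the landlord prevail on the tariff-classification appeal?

— Issue I —
At Stage I.1 the tenant must meet the balance of probabilities (weight is at least 49): on (a) the weight is 76 less the opposing 17 gives net 59, ≥ 49, so (a) meets the standard.
  The tenant carries Stage I.1; the landlord now bears the burden.
At Stage I.2 the landlord must meet a substantially-more-likely showing (weight is at least 72): on (b) the weight is 98 less the opposing 26 gives net 72, ≥ 72, so (b) meets the standard.
  All elements met at the final stage.
All stages carried — the landlord prevails on this issue.
— Issue II —
At Stage II.1 the tenant must meet the balance of probabilities (weight is at least 49): on (c) the weight is 86 less the opposing 32 gives net 54, which does reach 49, so (c) meets the standard.
  All elements met. The burden passes to the landlord.
At Stage II.2 the landlord must meet the balance of probabilities (weight is at least 49): on (d) the weight is 82 less the opposing 33 gives net 49, ≥ 49, so (d) meets the standard; on (e) the weight is 71 less the opposing 15 gives net 56, ≥ 49, so (e) meets the standard.
  Stage II.2 carried; the burden shifts to the tenant.
At Stage II.3 the tenant must meet the balance of probabilities (weight is at least 49): on (f) the weight is 38, which does not reach 49, so (f) does not meet the standard.
  Not every element is met, so the tenant fails to carry Stage II.3.
So the landlord prevails on this issue.
Per-issue: Issue I → landlord; Issue II → landlord. The tenant must prevail on every issue; overall, the landlord prevails.

landlord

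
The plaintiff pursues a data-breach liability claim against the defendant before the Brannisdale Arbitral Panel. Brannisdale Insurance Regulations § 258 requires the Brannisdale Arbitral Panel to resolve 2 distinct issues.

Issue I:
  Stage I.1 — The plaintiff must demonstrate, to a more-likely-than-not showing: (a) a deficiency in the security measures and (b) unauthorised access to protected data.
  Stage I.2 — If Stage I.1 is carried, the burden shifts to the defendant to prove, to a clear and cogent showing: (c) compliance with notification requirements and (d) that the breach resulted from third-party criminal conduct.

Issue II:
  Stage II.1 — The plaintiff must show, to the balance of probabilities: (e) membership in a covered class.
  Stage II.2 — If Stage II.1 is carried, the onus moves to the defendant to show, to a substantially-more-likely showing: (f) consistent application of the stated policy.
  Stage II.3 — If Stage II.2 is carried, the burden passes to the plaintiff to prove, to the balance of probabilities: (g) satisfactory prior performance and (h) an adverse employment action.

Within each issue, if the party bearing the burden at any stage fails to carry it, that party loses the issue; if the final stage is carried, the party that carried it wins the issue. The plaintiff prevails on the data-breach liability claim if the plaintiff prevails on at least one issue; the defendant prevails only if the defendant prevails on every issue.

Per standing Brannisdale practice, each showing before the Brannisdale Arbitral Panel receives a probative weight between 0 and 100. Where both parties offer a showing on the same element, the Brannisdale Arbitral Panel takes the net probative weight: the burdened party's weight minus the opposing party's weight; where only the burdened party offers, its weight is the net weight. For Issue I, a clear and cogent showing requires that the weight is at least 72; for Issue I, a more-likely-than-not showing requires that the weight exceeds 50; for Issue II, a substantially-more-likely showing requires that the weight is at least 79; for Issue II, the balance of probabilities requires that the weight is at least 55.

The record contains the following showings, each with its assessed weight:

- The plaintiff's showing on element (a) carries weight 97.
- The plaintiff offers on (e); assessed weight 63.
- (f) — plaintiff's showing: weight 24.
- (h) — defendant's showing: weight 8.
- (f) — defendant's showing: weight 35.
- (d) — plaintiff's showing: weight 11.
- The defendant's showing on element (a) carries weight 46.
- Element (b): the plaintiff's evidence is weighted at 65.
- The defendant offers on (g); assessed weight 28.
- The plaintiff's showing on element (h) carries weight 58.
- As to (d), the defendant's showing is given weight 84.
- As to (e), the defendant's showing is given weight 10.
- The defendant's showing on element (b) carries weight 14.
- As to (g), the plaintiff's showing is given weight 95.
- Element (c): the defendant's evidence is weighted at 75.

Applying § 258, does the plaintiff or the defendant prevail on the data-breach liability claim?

— Issue I —
Stage I.1 (plaintiff, a more-likely-than-not showing, weight exceeds 50): (a) net 97−46=51 > 50 — meets; (b) net 65−14=51 > 50 — meets.
  All elements met. The burden passes to the defendant.
Stage I.2 (defendant, a clear and cogent showing, weight is at least 72): (c) 75 ≥ 72 — meets; (d) net 84−11=73 ≥ 72 — meets.
  All elements met at the final stage.
All stages carried — the defendant prevails on this issue.
— Issue II —
Stage II.1 — burden on plaintiff; standard: the balance of probabilities (weight is at least 55).
    (e): 63 − 10 = 53 < 55 [not met]
  The plaintiff does not carry Stage II.1.
The defendant prevails on this issue.
Per-issue: Issue I → defendant; Issue II → defendant. The plaintiff must prevail on at least one issue; overall, the defendant prevails.

defendant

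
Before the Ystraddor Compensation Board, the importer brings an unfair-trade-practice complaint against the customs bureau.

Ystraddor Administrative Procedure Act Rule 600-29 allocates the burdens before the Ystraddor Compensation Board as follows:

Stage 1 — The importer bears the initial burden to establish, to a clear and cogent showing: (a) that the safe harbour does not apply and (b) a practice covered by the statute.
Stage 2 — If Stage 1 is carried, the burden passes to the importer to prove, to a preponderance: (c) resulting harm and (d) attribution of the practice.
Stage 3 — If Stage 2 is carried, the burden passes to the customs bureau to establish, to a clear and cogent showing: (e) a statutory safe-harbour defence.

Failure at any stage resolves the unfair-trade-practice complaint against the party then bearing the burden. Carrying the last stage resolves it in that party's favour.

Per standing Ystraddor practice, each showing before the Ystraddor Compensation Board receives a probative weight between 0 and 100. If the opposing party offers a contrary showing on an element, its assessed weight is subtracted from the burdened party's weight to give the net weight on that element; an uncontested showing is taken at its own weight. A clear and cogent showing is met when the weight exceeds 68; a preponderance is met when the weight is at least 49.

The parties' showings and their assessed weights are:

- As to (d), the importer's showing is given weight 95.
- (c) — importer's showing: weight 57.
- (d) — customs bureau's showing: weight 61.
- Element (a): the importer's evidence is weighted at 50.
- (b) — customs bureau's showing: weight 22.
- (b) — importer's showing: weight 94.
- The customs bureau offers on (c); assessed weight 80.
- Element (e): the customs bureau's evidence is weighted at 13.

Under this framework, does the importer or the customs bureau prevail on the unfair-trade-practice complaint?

customs bureau

At Stage 1 the importer must meet a clear and cogent showing (weight exceeds 68): on (a) the weight is 50, ≤ 68, so (a) does not meet the standard; on (b) the weight is 94 less the opposing 22 gives net 72, which does exceed 68, so (b) meets the standard.
  Not every element is met, so the importer fails to carry Stage 1.
The customs bureau prevails.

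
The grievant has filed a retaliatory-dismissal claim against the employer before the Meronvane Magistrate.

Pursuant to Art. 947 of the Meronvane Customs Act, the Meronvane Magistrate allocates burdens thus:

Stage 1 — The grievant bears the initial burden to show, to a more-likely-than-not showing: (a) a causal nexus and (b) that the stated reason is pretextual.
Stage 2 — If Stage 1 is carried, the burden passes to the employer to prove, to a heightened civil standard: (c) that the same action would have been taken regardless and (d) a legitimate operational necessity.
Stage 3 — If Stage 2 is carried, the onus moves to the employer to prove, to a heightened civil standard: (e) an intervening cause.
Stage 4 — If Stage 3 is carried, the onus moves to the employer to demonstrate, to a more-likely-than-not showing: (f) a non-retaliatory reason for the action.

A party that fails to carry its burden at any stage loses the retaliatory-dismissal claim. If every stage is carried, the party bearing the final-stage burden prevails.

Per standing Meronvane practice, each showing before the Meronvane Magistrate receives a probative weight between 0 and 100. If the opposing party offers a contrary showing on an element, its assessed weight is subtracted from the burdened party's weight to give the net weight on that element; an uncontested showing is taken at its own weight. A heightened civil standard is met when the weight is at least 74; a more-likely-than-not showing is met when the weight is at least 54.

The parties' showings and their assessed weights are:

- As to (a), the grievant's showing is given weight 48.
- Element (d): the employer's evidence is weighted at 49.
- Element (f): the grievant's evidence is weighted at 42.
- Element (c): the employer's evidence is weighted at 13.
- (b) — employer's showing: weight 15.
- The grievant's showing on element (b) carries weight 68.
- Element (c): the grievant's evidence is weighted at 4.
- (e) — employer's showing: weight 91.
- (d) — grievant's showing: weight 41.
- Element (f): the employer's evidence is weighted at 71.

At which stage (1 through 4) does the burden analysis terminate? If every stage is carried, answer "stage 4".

Stage 1 — burden on grievant; standard: a more-likely-than-not showing (weight is at least 54).
    (a): 48 < 54 [not met]
    (b): 68 − 15 = 53 < 54 [not met]
  The grievant does not carry Stage 1.
The employer prevails.

stage 1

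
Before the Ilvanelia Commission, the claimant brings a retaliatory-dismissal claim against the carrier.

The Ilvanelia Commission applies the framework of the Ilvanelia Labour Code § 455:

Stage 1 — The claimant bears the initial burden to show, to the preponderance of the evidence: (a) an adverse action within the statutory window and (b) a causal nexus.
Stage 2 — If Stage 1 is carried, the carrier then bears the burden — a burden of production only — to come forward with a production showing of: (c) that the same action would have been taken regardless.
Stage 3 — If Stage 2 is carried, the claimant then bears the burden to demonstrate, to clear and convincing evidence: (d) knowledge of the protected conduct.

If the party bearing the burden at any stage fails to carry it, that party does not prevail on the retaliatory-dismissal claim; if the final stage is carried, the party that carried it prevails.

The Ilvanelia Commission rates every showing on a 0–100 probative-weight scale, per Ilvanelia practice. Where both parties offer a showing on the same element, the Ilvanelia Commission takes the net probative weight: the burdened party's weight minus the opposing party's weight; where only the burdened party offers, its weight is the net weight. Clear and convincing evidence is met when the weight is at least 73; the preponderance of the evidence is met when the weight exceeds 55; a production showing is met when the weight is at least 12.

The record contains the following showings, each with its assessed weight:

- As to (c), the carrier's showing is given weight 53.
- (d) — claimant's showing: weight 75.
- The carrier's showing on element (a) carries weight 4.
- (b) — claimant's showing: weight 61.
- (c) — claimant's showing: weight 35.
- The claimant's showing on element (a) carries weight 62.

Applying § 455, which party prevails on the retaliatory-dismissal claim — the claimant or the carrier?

Stage 1 (claimant, the preponderance of the evidence, weight exceeds 55): (a) net 62−4=58 > 55 — meets; (b) 61 > 55 — meets.
  Stage 1 is satisfied; the onus moves to the carrier.
Stage 2 (carrier, a production showing, weight is at least 12): (c) net 53−35=18 ≥ 12 — meets.
  All elements met. The burden passes to the claimant.
Stage 3 (claimant, clear and convincing evidence, weight is at least 73): (d) 75 ≥ 73 — meets.
  Stage 3 carried; the final stage is satisfied.
Every stage carried; the claimant prevails.

claimant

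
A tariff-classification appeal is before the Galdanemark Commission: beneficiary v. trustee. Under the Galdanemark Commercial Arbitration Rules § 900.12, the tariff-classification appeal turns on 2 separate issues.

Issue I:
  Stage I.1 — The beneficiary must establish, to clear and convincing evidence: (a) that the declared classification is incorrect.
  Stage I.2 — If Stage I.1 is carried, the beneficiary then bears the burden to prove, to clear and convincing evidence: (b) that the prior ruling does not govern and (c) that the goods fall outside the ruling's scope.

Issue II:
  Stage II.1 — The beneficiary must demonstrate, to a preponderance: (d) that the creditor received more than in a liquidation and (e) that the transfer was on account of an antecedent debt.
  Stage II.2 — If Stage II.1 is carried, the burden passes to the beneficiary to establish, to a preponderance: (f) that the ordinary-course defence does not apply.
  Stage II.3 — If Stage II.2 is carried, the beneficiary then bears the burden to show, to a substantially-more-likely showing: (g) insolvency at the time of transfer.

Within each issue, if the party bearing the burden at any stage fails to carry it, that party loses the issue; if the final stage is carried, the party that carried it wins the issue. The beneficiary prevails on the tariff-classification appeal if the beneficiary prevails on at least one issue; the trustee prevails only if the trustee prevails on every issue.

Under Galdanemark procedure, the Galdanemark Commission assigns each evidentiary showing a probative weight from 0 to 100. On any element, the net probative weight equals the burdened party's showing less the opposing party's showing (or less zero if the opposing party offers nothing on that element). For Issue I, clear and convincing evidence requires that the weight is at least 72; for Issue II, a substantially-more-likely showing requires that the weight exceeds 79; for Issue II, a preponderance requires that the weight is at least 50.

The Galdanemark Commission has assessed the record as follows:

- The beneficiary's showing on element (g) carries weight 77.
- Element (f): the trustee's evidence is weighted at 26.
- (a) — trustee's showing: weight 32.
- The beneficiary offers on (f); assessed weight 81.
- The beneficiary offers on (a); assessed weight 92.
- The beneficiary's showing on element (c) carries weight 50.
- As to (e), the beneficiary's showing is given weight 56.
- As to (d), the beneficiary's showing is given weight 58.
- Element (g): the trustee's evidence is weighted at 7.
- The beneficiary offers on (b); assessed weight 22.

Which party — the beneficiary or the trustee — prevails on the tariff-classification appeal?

— Issue I —
At Stage I.1 the beneficiary must meet clear and convincing evidence (weight is at least 72): on (a) the weight is 92 less the opposing 32 gives net 60, < 72, so (a) does not meet the standard.
  Not every element is met, so the beneficiary fails to carry Stage I.1.
The analysis ends at Stage I.1; the trustee prevails on this issue.
— Issue II —
Stage II.1 (beneficiary, a preponderance, weight is at least 50): (d) 58 ≥ 50 — meets; (e) 56 ≥ 50 — meets.
  All elements met. The beneficiary retains the burden for Stage II.2.
Stage II.2 (beneficiary, a preponderance, weight is at least 50): (f) net 81−26=55 ≥ 50 — meets.
  Stage II.2 is satisfied; the beneficiary continues to bear the burden.
Stage II.3 (beneficiary, a substantially-more-likely showing, weight exceeds 79): (g) net 77−7=70 ≤ 79 — fails.
  Stage II.3 not carried; the beneficiary fails its burden.
So the trustee prevails on this issue.
Per-issue: Issue I → trustee; Issue II → trustee. The beneficiary must prevail on at least one issue; overall, the trustee prevails.

trustee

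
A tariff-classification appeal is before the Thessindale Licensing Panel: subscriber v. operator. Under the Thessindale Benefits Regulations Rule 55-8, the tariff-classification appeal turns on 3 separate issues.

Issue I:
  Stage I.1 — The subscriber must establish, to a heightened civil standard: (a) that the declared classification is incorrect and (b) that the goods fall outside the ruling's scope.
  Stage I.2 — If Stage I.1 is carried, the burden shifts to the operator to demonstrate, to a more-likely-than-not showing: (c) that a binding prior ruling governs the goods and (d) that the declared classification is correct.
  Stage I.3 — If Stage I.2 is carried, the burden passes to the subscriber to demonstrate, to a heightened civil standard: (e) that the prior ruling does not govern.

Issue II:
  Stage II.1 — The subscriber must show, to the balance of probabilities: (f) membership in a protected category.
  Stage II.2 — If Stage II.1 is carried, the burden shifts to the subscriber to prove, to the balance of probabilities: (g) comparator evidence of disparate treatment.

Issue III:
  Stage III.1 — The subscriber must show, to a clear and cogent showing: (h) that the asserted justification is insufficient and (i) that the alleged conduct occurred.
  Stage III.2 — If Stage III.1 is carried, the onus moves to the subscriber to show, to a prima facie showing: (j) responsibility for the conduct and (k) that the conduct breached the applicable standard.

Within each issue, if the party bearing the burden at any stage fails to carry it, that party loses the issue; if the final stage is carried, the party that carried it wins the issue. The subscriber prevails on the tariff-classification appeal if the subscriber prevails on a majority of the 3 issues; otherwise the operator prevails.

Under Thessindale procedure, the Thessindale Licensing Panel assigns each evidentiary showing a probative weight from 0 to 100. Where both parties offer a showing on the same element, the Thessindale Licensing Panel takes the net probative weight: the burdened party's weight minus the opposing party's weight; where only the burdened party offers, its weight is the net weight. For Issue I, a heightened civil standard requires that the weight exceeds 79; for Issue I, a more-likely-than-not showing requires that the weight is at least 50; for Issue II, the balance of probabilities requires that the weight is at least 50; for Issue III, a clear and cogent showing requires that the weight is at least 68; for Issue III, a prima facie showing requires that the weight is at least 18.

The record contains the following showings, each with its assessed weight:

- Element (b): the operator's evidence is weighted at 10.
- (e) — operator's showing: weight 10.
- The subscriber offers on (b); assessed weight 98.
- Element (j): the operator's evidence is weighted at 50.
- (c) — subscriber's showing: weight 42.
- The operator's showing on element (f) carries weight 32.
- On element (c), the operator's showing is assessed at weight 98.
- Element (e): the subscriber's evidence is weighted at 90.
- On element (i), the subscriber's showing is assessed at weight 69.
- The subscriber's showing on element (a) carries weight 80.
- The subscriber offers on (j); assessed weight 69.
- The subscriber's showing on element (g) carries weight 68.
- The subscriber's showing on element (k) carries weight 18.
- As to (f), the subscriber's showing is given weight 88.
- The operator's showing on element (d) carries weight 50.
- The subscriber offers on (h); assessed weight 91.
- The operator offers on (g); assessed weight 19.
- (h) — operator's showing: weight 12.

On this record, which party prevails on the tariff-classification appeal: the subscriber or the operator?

— Issue I —
At Stage I.1 the subscriber must meet a heightened civil standard (weight exceeds 79): on (a) the weight is 80, which does exceed 79, so (a) meets the standard; on (b) the weight is 98 less the opposing 10 gives net 88, which does exceed 79, so (b) meets the standard.
  All elements met. The burden passes to the operator.
At Stage I.2 the operator must meet a more-likely-than-not showing (weight is at least 50): on (c) the weight is 98 less the opposing 42 gives net 56, which does reach 50, so (c) meets the standard; on (d) the weight is 50, which does reach 50, so (d) meets the standard.
  All elements met. The burden passes to the subscriber.
At Stage I.3 the subscriber must meet a heightened civil standard (weight exceeds 79): on (e) the weight is 90 less the opposing 10 gives net 80, > 79, so (e) meets the standard.
  The subscriber carries the last stage.
With every stage satisfied, the subscriber prevails on this issue.
— Issue II —
Stage II.1 (subscriber, the balance of probabilities, weight is at least 50): (f) net 88−32=56 ≥ 50 — meets.
  All elements met. The subscriber retains the burden for Stage II.2.
Stage II.2 (subscriber, the balance of probabilities, weight is at least 50): (g) net 68−19=49 < 50 — fails.
  The subscriber does not carry Stage II.2.
The operator prevails on this issue.
— Issue III —
Stage III.1 — burden on subscriber; standard: a clear and cogent showing (weight is at least 68).
    (h): 91 − 12 = 79 ≥ 68 [met]
    (i): 69 ≥ 68 [met]
  Stage III.1 is satisfied; the subscriber continues to bear the burden.
Stage III.2 — burden on subscriber; standard: a prima facie showing (weight is at least 18).
    (j): 69 − 50 = 19 ≥ 18 [met]
    (k): 18 ≥ 18 [met]
  Stage III.2 carried; the final stage is satisfied.
All stages carried — the subscriber prevails on this issue.
Per-issue: Issue I → subscriber; Issue II → operator; Issue III → subscriber. The subscriber must prevail on a majority of issues; overall, the subscriber prevails.

subscriber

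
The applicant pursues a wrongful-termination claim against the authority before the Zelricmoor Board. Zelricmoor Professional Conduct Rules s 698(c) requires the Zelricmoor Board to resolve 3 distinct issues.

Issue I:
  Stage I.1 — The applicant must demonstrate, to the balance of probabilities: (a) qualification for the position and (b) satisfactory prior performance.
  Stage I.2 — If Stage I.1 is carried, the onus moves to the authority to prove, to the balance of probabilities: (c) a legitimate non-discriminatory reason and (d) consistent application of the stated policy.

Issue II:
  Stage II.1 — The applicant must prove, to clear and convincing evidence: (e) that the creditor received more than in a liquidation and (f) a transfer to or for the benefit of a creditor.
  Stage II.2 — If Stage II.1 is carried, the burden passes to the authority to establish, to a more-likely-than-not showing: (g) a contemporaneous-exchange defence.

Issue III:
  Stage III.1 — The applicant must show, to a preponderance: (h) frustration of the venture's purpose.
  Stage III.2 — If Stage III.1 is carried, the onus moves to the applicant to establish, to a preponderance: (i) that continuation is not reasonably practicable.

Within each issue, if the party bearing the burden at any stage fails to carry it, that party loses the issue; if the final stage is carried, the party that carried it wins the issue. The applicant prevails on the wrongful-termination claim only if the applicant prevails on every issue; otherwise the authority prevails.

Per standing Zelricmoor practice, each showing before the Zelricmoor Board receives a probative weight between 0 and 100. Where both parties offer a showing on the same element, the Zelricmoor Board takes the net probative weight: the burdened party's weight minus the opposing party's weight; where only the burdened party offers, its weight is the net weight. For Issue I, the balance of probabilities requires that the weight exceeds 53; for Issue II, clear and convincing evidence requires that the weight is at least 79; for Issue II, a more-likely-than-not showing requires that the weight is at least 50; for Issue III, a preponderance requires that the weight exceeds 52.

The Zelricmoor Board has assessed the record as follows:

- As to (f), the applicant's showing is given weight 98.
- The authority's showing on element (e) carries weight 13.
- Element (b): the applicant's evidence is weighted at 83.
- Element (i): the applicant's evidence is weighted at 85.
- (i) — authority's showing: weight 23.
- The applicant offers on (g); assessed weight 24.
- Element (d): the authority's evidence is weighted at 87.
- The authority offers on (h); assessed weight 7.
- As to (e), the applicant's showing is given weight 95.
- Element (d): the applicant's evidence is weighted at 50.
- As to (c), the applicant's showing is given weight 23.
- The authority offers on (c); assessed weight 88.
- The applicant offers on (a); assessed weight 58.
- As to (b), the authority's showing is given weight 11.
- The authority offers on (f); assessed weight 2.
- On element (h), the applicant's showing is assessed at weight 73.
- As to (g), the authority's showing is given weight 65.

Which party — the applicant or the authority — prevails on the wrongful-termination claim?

— Issue I —
Stage I.1 — burden on applicant; standard: the balance of probabilities (weight exceeds 53).
    (a): 58 > 53 [met]
    (b): 83 − 11 = 72 > 53 [met]
  Stage I.1 is satisfied; the onus moves to the authority.
Stage I.2 — burden on authority; standard: the balance of probabilities (weight exceeds 53).
    (c): 88 − 23 = 65 > 53 [met]
    (d): 87 − 50 = 37 ≤ 53 [not met]
  Not every element is met, so the authority fails to carry Stage I.2.
The analysis ends at Stage I.2; the applicant prevails on this issue.
— Issue II —
Stage II.1 — burden on applicant; standard: clear and convincing evidence (weight is at least 79).
    (e): 95 − 13 = 82 ≥ 79 [met]
    (f): 98 − 2 = 96 ≥ 79 [met]
  The applicant carries Stage II.1; the authority now bears the burden.
Stage II.2 — burden on authority; standard: a more-likely-than-not showing (weight is at least 50).
    (g): 65 − 24 = 41 < 50 [not met]
  The authority does not carry Stage II.2.
So the applicant prevails on this issue.
— Issue III —
At Stage III.1 the applicant must meet a preponderance (weight exceeds 52): on (h) the weight is 73 less the opposing 7 gives net 66, which does exceed 52, so (h) meets the standard.
  Stage III.1 is satisfied; the applicant continues to bear the burden.
At Stage III.2 the applicant must meet a preponderance (weight exceeds 52): on (i) the weight is 85 less the opposing 23 gives net 62, which does exceed 52, so (i) meets the standard.
  The applicant carries the last stage.
With every stage satisfied, the applicant prevails on this issue.
Per-issue: Issue I → applicant; Issue II → applicant; Issue III → applicant. The applicant must prevail on every issue; overall, the applicant prevails.

applicant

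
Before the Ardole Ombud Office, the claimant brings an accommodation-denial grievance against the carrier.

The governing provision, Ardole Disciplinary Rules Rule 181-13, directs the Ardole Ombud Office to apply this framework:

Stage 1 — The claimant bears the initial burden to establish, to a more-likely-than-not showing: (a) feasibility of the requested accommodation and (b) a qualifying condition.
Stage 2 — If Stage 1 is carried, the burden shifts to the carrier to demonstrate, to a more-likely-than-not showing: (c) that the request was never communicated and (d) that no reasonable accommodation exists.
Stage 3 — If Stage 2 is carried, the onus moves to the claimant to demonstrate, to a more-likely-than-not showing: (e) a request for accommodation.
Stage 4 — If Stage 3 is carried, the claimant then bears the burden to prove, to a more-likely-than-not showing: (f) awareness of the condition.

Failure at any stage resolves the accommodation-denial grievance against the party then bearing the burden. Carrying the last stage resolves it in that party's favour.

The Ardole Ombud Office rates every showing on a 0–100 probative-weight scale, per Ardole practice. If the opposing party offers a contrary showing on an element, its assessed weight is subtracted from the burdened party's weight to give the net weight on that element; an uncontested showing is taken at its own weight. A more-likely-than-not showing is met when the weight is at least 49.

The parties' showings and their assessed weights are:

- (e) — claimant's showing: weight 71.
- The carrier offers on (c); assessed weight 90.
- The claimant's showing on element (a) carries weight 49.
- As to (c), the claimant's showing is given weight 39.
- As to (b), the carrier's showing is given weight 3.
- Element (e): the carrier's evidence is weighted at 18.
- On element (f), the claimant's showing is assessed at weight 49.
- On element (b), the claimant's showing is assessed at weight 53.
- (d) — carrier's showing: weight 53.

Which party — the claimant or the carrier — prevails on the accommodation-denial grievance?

Stage 1 (claimant, a more-likely-than-not showing, weight is at least 49): (a) 49 ≥ 49 — meets; (b) net 53−3=50 ≥ 49 — meets.
  All elements met. The burden passes to the carrier.
Stage 2 (carrier, a more-likely-than-not showing, weight is at least 49): (c) net 90−39=51 ≥ 49 — meets; (d) 53 ≥ 49 — meets.
  The carrier carries Stage 2; the claimant now bears the burden.
Stage 3 (claimant, a more-likely-than-not showing, weight is at least 49): (e) net 71−18=53 ≥ 49 — meets.
  All elements met. The claimant retains the burden for Stage 4.
Stage 4 (claimant, a more-likely-than-not showing, weight is at least 49): (f) 49 ≥ 49 — meets.
  All elements met at the final stage.
Every stage carried; the claimant prevails.

claimant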